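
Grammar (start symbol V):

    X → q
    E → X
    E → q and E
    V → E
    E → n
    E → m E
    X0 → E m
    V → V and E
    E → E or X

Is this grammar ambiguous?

Witness: q and n

Derivation 1: V ⇒ E ⇒ q and E ⇒ q and n
Derivation 2: V ⇒ V and E ⇒ E and E ⇒ X and E ⇒ q and E ⇒ q and n

Two distinct leftmost derivations for the same string.

Ambiguous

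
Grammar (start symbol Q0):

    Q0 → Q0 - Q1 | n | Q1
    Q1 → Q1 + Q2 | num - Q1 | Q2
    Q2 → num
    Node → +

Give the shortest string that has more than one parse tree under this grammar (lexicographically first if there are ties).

num - num

length 1: no string has ≥2 trees
length 3: num - num has 2 parse trees

Two derivations of num - num:
  Q0 ⇒ Q0 - Q1 ⇒ Q1 - Q1 ⇒ Q2 - Q1 ⇒ num - Q1 ⇒ num - Q2 ⇒ num - num
  Q0 ⇒ Q1 ⇒ num - Q1 ⇒ num - Q2 ⇒ num - num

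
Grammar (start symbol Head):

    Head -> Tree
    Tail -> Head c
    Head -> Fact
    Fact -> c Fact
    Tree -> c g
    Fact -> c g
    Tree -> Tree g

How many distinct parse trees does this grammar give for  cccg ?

1

Parse trees for cccg:
  [Head [Fact c [Fact c [Fact c g]]]]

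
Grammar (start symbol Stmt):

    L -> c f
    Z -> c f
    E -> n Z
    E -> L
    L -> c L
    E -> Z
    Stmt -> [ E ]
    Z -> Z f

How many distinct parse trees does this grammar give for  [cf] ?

Parse trees for [cf]:
  [Stmt [ [E [L c f]] ]]
  [Stmt [ [E [Z c f]] ]]

2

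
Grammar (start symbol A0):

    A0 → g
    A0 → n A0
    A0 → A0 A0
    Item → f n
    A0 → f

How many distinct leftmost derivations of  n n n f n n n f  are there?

4

Parse trees for n n n f n n n f:
  [A0 n [A0 n [A0 n [A0 [A0 f] [A0 n [A0 n [A0 n [A0 f]]]]]]]]
  [A0 n [A0 n [A0 [A0 n [A0 f]] [A0 n [A0 n [A0 n [A0 f]]]]]]]
  [A0 n [A0 [A0 n [A0 n [A0 f]]] [A0 n [A0 n [A0 n [A0 f]]]]]]
  [A0 [A0 n [A0 n [A0 n [A0 f]]]] [A0 n [A0 n [A0 n [A0 f]]]]]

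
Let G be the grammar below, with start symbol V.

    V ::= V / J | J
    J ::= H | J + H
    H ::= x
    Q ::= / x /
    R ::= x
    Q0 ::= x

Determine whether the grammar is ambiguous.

Only V, J, H are reachable from V; ignoring the rest: The grammar is stratified — V handles '/' (left-recursive), J handles '+', H atoms. Each operator has a fixed associativity and precedence level, so every string has one parse.

Unambiguous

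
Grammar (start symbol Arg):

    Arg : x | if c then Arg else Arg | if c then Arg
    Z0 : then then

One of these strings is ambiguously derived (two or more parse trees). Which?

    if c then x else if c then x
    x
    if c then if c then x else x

if c then if c then x else x

if c then x else if c then x: 1 tree
x: 1 tree
if c then if c then x else x: 2 trees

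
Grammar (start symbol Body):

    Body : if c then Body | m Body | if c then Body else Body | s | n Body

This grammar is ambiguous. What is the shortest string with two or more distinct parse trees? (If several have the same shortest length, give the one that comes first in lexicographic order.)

length 1: no string has ≥2 trees
length 2: no string has ≥2 trees
length 3: no string has ≥2 trees
length 4: no string has ≥2 trees
length 5: no string has ≥2 trees
length 6: no string has ≥2 trees
length 7: no string has ≥2 trees
length 8: no string has ≥2 trees
length 9: if c then if c then s else s has 2 parse trees

Two derivations of if c then if c then s else s:
  Body ⇒ if c then Body ⇒ if c then if c then Body else Body ⇒ if c then if c then s else Body ⇒ if c then if c then s else s
  Body ⇒ if c then Body else Body ⇒ if c then if c then Body else Body ⇒ if c then if c then s else Body ⇒ if c then if c then s else s

if c then if c then s else s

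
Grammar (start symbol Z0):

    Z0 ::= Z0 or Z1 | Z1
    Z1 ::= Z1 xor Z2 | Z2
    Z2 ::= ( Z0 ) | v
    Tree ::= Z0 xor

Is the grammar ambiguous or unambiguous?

Only Z0, Z1, Z2 are reachable from Z0; ignoring the rest: This is a standard precedence ladder (Z0 over Z1 over Z2), with each level left-recursive on its own operator ('or' at Z0, 'xor' at Z1). That structure is LR(1), hence unambiguous.

Unambiguous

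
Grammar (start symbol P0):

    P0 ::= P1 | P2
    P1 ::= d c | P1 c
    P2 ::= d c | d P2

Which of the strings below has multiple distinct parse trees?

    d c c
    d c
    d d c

d c

d c c: 1 tree
d c: 2 trees
d d c: 1 tree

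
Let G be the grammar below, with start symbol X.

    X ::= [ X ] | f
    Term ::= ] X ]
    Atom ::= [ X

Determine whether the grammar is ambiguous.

Unambiguous

(Term, Atom are unreachable from X, so their rules don't affect L(X).) L(X) is { openⁿ atom closeⁿ : n ≥ 0 }. The bracket depth fixes n, and the derivation is forced at every step.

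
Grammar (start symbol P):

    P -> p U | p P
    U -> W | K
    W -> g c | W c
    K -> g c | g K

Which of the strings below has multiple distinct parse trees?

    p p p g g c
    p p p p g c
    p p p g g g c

p p p g g c: 1 tree
p p p p g c: 2 trees
p p p g g g c: 1 tree

p p p p g c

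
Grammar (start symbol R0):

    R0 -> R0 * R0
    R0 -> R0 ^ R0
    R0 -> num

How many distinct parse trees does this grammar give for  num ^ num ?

Parse trees for num ^ num:
  [R0 [R0 num] ^ [R0 num]]

1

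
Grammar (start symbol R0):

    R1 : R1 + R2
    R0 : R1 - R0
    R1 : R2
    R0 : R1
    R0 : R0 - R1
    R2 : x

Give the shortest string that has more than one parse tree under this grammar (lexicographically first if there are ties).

x - x

length 1: no string has ≥2 trees
length 3: x - x has 2 parse trees

Two derivations of x - x:
  R0 ⇒ R1 - R0 ⇒ R2 - R0 ⇒ x - R0 ⇒ x - R1 ⇒ x - R2 ⇒ x - x
  R0 ⇒ R0 - R1 ⇒ R1 - R1 ⇒ R2 - R1 ⇒ x - R1 ⇒ x - R2 ⇒ x - x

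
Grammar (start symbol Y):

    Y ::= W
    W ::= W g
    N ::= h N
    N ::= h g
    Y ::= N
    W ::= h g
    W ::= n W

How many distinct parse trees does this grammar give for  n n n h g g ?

Parse trees for n n n h g g:
  [Y [W [W n [W n [W n [W h g]]]] g]]
  [Y [W n [W [W n [W n [W h g]]] g]]]
  [Y [W n [W n [W [W n [W h g]] g]]]]
  [Y [W n [W n [W n [W [W h g] g]]]]]

4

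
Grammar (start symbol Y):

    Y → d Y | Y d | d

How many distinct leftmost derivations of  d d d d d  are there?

16

Parse trees for d d d d d (showing first 6 of 16):
  [Y d [Y d [Y d [Y d [Y d]]]]]
  [Y d [Y d [Y d [Y [Y d] d]]]]
  [Y d [Y d [Y [Y d [Y d]] d]]]
  [Y d [Y d [Y [Y [Y d] d] d]]]
  [Y d [Y [Y d [Y d [Y d]]] d]]
  [Y d [Y [Y d [Y [Y d] d]] d]]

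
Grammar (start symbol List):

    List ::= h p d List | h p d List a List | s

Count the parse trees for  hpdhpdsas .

Parse trees for hpdhpdsas:
  [List h p d [List h p d [List s] a [List s]]]
  [List h p d [List h p d [List s]] a [List s]]

2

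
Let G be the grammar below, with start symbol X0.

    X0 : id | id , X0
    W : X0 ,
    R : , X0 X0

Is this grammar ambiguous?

(W, R are unreachable from X0, so their rules don't affect L(X0).) The reachable grammar is A → atom sep A | atom. Each atom is followed by either the separator (recurse) or end-of-string (stop) — no choice point.

Unambiguous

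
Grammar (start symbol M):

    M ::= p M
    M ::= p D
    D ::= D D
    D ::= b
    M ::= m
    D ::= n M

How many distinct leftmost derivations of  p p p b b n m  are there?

Parse trees for p p p b b n m:
  [M p [M p [M p [D [D b] [D [D b] [D n [M m]]]]]]]
  [M p [M p [M p [D [D [D b] [D b]] [D n [M m]]]]]]

2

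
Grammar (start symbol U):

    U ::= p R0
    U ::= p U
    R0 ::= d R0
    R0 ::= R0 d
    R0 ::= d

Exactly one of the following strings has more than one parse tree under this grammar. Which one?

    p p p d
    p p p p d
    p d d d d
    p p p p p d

p p p d: 1 tree
p p p p d: 1 tree
p d d d d: 8 trees
p p p p p d: 1 tree

p d d d d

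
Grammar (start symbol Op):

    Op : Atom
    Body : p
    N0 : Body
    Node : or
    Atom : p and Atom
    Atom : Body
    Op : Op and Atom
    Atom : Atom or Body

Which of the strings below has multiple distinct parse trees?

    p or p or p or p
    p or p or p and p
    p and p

p or p or p or p: 1 tree
p or p or p and p: 1 tree
p and p: 2 trees

p and p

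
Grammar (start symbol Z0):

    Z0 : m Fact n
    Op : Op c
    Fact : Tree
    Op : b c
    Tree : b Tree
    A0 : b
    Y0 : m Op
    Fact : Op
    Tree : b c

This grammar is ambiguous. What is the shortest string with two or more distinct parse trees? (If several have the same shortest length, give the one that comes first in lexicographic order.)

length 4: m b c n has 2 parse trees

Two derivations of m b c n:
  Z0 ⇒ m Fact n ⇒ m Tree n ⇒ m b c n
  Z0 ⇒ m Fact n ⇒ m Op n ⇒ m b c n

m b c n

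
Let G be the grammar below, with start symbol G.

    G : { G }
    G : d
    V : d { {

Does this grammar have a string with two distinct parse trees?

(V is unreachable from G, so its rules don't affect L(G).) L(G) is { openⁿ atom closeⁿ : n ≥ 0 }. The bracket depth fixes n, and the derivation is forced at every step.

Unambiguous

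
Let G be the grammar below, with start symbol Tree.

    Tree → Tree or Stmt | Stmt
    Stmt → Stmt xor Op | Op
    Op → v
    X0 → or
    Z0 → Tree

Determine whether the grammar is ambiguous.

Only Tree, Stmt, Op are reachable from Tree; ignoring the rest: The grammar is stratified — Tree handles 'or' (left-recursive), Stmt handles 'xor', Op atoms. Each operator has a fixed associativity and precedence level, so every string has one parse.

Unambiguous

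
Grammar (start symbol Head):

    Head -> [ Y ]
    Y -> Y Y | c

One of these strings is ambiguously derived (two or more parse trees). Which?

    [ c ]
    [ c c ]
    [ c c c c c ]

[ c c c c c ]

[ c ]: 1 tree
[ c c ]: 1 tree
[ c c c c c ]: 14 trees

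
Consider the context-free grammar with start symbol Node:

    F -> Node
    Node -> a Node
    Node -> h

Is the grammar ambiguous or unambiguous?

Unambiguous

(F is unreachable from Node, so its rules don't affect L(Node).) Restricted to the reachable nonterminals, every rule has the form A → t or A → t B, and no two rules for the same A share a first terminal. The grammar encodes a DFA — one run per string.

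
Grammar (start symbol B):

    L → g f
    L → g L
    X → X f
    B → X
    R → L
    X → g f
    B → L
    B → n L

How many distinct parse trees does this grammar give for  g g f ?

Parse trees for g g f:
  [B [L g [L g f]]]

1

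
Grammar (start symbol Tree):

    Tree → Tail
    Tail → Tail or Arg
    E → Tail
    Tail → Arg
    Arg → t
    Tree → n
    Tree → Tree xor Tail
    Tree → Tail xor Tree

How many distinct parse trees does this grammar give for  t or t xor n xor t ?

2

Parse trees for t or t xor n xor t:
  [Tree [Tree [Tail [Tail [Arg t]] or [Arg t]] xor [Tree n]] xor [Tail [Arg t]]]
  [Tree [Tail [Tail [Arg t]] or [Arg t]] xor [Tree [Tree n] xor [Tail [Arg t]]]]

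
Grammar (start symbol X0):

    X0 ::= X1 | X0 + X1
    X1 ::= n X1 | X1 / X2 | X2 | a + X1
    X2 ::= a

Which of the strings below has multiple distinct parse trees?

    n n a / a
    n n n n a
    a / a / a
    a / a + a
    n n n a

n n a / a: 3 trees
n n n n a: 1 tree
a / a / a: 1 tree
a / a + a: 1 tree
n n n a: 1 tree

n n a / a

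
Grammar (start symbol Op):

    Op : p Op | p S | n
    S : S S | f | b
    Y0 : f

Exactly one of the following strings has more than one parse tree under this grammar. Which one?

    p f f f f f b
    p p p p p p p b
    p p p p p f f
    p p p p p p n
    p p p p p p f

p f f f f f b

p f f f f f b: 42 trees
p p p p p p p b: 1 tree
p p p p p f f: 1 tree
p p p p p p n: 1 tree
p p p p p p f: 1 tree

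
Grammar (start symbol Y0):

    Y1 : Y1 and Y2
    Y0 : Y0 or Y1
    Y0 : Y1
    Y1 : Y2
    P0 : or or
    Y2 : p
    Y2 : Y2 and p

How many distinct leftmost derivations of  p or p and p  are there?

2

Parse trees for p or p and p:
  [Y0 [Y0 [Y1 [Y2 p]]] or [Y1 [Y1 [Y2 p]] and [Y2 p]]]
  [Y0 [Y0 [Y1 [Y2 p]]] or [Y1 [Y2 [Y2 p] and p]]]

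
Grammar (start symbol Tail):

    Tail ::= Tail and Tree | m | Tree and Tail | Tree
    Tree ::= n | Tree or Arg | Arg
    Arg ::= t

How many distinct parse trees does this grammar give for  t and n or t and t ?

4

Parse trees for t and n or t and t:
  [Tail [Tail [Tail [Tree [Arg t]]] and [Tree [Tree n] or [Arg t]]] and [Tree [Arg t]]]
  [Tail [Tail [Tree [Arg t]] and [Tail [Tree [Tree n] or [Arg t]]]] and [Tree [Arg t]]]
  [Tail [Tree [Arg t]] and [Tail [Tail [Tree [Tree n] or [Arg t]]] and [Tree [Arg t]]]]
  [Tail [Tree [Arg t]] and [Tail [Tree [Tree n] or [Arg t]] and [Tail [Tree [Arg t]]]]]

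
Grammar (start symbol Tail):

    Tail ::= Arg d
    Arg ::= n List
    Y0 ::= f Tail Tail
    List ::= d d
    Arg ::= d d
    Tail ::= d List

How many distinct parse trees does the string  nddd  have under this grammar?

1

Parse trees for nddd:
  [Tail [Arg n [List d d]] d]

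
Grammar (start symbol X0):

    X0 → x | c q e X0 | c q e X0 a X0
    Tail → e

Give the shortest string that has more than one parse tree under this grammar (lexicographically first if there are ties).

c q e c q e x a x

length 1: no string has ≥2 trees
length 4: no string has ≥2 trees
length 6: no string has ≥2 trees
length 7: no string has ≥2 trees
length 9: c q e c q e x a x has 2 parse trees

Two derivations of c q e c q e x a x:
  X0 ⇒ c q e X0 ⇒ c q e c q e X0 a X0 ⇒ c q e c q e x a X0 ⇒ c q e c q e x a x
  X0 ⇒ c q e X0 a X0 ⇒ c q e c q e X0 a X0 ⇒ c q e c q e x a X0 ⇒ c q e c q e x a x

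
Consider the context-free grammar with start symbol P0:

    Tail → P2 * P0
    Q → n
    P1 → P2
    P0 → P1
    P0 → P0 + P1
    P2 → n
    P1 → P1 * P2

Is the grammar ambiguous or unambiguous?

Only P0, P1, P2 are reachable from P0; ignoring the rest: P0 → P0 + P1 | P1  ;  P1 → P1 * P2 | P2  — a left-associative chain with P2 at the bottom. Each string factors uniquely by precedence.

Unambiguous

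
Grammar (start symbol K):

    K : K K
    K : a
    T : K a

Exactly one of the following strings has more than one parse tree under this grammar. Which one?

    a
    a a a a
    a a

a: 1 tree
a a a a: 5 trees
a a: 1 tree

a a a a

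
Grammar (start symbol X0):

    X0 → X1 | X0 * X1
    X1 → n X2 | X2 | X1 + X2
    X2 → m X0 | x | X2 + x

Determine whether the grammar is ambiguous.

Ambiguous

Witness: x + x

Derivation 1: X0 ⇒ X1 ⇒ X2 ⇒ X2 + x ⇒ x + x
Derivation 2: X0 ⇒ X1 ⇒ X1 + X2 ⇒ X2 + X2 ⇒ x + X2 ⇒ x + x

Two distinct leftmost derivations for the same string.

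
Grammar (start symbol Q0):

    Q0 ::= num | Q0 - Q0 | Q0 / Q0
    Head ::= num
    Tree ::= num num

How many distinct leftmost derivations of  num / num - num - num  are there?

Parse trees for num / num - num - num:
  [Q0 [Q0 [Q0 num] / [Q0 num]] - [Q0 [Q0 num] - [Q0 num]]]
  [Q0 [Q0 [Q0 [Q0 num] / [Q0 num]] - [Q0 num]] - [Q0 num]]
  [Q0 [Q0 [Q0 num] / [Q0 [Q0 num] - [Q0 num]]] - [Q0 num]]
  [Q0 [Q0 num] / [Q0 [Q0 num] - [Q0 [Q0 num] - [Q0 num]]]]
  [Q0 [Q0 num] / [Q0 [Q0 [Q0 num] - [Q0 num]] - [Q0 num]]]

5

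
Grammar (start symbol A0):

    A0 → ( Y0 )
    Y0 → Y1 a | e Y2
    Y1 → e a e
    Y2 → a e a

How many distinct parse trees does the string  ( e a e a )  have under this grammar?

Parse trees for ( e a e a ):
  [A0 ( [Y0 [Y1 e a e] a] )]
  [A0 ( [Y0 e [Y2 a e a]] )]

2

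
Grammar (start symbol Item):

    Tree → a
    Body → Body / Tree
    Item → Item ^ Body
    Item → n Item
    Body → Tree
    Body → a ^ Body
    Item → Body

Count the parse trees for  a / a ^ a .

Parse trees for a / a ^ a:
  [Item [Item [Body [Body [Tree a]] / [Tree a]]] ^ [Body [Tree a]]]

1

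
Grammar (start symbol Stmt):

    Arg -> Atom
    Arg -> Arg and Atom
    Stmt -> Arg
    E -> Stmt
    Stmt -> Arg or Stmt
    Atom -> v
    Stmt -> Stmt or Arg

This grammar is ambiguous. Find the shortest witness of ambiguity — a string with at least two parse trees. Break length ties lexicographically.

length 1: no string has ≥2 trees
length 3: v or v has 2 parse trees

Two derivations of v or v:
  Stmt ⇒ Arg or Stmt ⇒ Atom or Stmt ⇒ v or Stmt ⇒ v or Arg ⇒ v or Atom ⇒ v or v
  Stmt ⇒ Stmt or Arg ⇒ Arg or Arg ⇒ Atom or Arg ⇒ v or Arg ⇒ v or Atom ⇒ v or v

v or v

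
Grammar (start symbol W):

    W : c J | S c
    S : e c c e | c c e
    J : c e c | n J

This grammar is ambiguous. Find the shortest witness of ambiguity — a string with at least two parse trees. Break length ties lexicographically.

c c e c

length 4: c c e c has 2 parse trees

Two derivations of c c e c:
  W ⇒ c J ⇒ c c e c
  W ⇒ S c ⇒ c c e c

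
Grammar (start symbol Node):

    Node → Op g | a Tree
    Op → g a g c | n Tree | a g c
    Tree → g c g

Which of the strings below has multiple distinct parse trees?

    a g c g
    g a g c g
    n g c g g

a g c g

a g c g: 2 trees
g a g c g: 1 tree
n g c g g: 1 tree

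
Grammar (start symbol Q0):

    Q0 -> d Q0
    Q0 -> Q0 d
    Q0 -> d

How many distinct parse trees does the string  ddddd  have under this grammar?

Parse trees for ddddd (showing first 6 of 16):
  [Q0 d [Q0 d [Q0 d [Q0 d [Q0 d]]]]]
  [Q0 d [Q0 d [Q0 d [Q0 [Q0 d] d]]]]
  [Q0 d [Q0 d [Q0 [Q0 d [Q0 d]] d]]]
  [Q0 d [Q0 d [Q0 [Q0 [Q0 d] d] d]]]
  [Q0 d [Q0 [Q0 d [Q0 d [Q0 d]]] d]]
  [Q0 d [Q0 [Q0 d [Q0 [Q0 d] d]] d]]

16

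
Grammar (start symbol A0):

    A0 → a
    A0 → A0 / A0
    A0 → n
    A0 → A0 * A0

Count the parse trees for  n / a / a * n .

5

Parse trees for n / a / a * n:
  [A0 [A0 n] / [A0 [A0 a] / [A0 [A0 a] * [A0 n]]]]
  [A0 [A0 n] / [A0 [A0 [A0 a] / [A0 a]] * [A0 n]]]
  [A0 [A0 [A0 n] / [A0 a]] / [A0 [A0 a] * [A0 n]]]
  [A0 [A0 [A0 n] / [A0 [A0 a] / [A0 a]]] * [A0 n]]
  [A0 [A0 [A0 [A0 n] / [A0 a]] / [A0 a]] * [A0 n]]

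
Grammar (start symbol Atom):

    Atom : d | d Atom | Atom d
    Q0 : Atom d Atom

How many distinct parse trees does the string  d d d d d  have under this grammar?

16

Parse trees for d d d d d (showing first 6 of 16):
  [Atom d [Atom d [Atom d [Atom d [Atom d]]]]]
  [Atom d [Atom d [Atom d [Atom [Atom d] d]]]]
  [Atom d [Atom d [Atom [Atom d [Atom d]] d]]]
  [Atom d [Atom d [Atom [Atom [Atom d] d] d]]]
  [Atom d [Atom [Atom d [Atom d [Atom d]]] d]]
  [Atom d [Atom [Atom d [Atom [Atom d] d]] d]]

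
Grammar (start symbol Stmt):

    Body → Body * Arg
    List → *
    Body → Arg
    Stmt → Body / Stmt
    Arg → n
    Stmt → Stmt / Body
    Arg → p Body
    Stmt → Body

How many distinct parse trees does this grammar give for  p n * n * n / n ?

6

Parse trees for p n * n * n / n:
  [Stmt [Body [Body [Body [Arg p [Body [Arg n]]]] * [Arg n]] * [Arg n]] / [Stmt [Body [Arg n]]]]
  [Stmt [Body [Body [Arg p [Body [Body [Arg n]] * [Arg n]]]] * [Arg n]] / [Stmt [Body [Arg n]]]]
  [Stmt [Body [Arg p [Body [Body [Body [Arg n]] * [Arg n]] * [Arg n]]]] / [Stmt [Body [Arg n]]]]
  [Stmt [Stmt [Body [Body [Body [Arg p [Body [Arg n]]]] * [Arg n]] * [Arg n]]] / [Body [Arg n]]]
  [Stmt [Stmt [Body [Body [Arg p [Body [Body [Arg n]] * [Arg n]]]] * [Arg n]]] / [Body [Arg n]]]
  [Stmt [Stmt [Body [Arg p [Body [Body [Body [Arg n]] * [Arg n]] * [Arg n]]]]] / [Body [Arg n]]]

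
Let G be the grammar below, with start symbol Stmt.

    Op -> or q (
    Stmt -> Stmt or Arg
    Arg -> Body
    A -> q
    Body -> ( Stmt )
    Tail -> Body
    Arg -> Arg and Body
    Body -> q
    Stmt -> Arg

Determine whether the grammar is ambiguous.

Unambiguous

(Tail, Op, A are unreachable from Stmt, so their rules don't affect L(Stmt).) This is a standard precedence ladder (Stmt over Arg over Body), with each level left-recursive on its own operator ('or' at Stmt, 'and' at Arg). That structure is LR(1), hence unambiguous.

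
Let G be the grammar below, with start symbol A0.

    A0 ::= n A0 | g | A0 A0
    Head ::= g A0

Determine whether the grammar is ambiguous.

Ambiguous

Witness: g g g

Derivation 1: A0 ⇒ A0 A0 ⇒ g A0 ⇒ g A0 A0 ⇒ g g A0 ⇒ g g g
Derivation 2: A0 ⇒ A0 A0 ⇒ A0 A0 A0 ⇒ g A0 A0 ⇒ g g A0 ⇒ g g g

Two distinct leftmost derivations for the same string.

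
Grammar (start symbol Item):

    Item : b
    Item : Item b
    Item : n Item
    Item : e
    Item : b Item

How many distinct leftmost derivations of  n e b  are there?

Parse trees for n e b:
  [Item [Item n [Item e]] b]
  [Item n [Item [Item e] b]]

2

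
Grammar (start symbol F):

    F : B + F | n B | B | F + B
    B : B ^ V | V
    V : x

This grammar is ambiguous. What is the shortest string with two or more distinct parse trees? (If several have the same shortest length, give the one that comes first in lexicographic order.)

length 1: no string has ≥2 trees
length 2: no string has ≥2 trees
length 3: x + x has 2 parse trees

Two derivations of x + x:
  F ⇒ B + F ⇒ V + F ⇒ x + F ⇒ x + B ⇒ x + V ⇒ x + x
  F ⇒ F + B ⇒ B + B ⇒ V + B ⇒ x + B ⇒ x + V ⇒ x + x

x + x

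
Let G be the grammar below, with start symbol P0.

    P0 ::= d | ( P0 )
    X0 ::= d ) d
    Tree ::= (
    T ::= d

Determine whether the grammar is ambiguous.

(X0, Tree, T are unreachable from P0, so their rules don't affect L(P0).) Each string is a nest of matched brackets around a single atom. An opening bracket forces the recursive rule; an atom forces the base rule.

Unambiguous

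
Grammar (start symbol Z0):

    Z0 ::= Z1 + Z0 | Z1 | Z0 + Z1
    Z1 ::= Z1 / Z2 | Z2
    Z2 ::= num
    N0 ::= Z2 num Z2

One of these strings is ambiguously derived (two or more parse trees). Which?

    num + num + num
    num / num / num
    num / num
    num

num + num + num

num + num + num: 4 trees
num / num / num: 1 tree
num / num: 1 tree
num: 1 tree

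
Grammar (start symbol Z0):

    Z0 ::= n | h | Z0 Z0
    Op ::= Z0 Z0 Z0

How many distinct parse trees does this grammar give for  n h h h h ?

14

Parse trees for n h h h h (showing first 6 of 14):
  [Z0 [Z0 n] [Z0 [Z0 h] [Z0 [Z0 h] [Z0 [Z0 h] [Z0 h]]]]]
  [Z0 [Z0 n] [Z0 [Z0 h] [Z0 [Z0 [Z0 h] [Z0 h]] [Z0 h]]]]
  [Z0 [Z0 n] [Z0 [Z0 [Z0 h] [Z0 h]] [Z0 [Z0 h] [Z0 h]]]]
  [Z0 [Z0 n] [Z0 [Z0 [Z0 h] [Z0 [Z0 h] [Z0 h]]] [Z0 h]]]
  [Z0 [Z0 n] [Z0 [Z0 [Z0 [Z0 h] [Z0 h]] [Z0 h]] [Z0 h]]]
  [Z0 [Z0 [Z0 n] [Z0 h]] [Z0 [Z0 h] [Z0 [Z0 h] [Z0 h]]]]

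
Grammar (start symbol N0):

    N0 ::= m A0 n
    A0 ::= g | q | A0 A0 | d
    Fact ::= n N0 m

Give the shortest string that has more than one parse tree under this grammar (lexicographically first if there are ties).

length 3: no string has ≥2 trees
length 4: no string has ≥2 trees
length 5: m d d d n has 2 parse trees

Two derivations of m d d d n:
  N0 ⇒ m A0 n ⇒ m A0 A0 n ⇒ m A0 A0 A0 n ⇒ m d A0 A0 n ⇒ m d d A0 n ⇒ m d d d n
  N0 ⇒ m A0 n ⇒ m A0 A0 n ⇒ m d A0 n ⇒ m d A0 A0 n ⇒ m d d A0 n ⇒ m d d d n

m d d d n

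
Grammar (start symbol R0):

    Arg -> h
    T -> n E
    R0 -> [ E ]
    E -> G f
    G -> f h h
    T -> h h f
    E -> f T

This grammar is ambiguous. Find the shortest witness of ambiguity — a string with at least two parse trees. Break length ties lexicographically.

[ f h h f ]

length 6: [ f h h f ] has 2 parse trees

Two derivations of [ f h h f ]:
  R0 ⇒ [ E ] ⇒ [ G f ] ⇒ [ f h h f ]
  R0 ⇒ [ E ] ⇒ [ f T ] ⇒ [ f h h f ]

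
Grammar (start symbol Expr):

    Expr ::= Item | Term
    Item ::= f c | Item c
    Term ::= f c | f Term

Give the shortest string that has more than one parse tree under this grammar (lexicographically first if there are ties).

length 2: f c has 2 parse trees

Two derivations of f c:
  Expr ⇒ Item ⇒ f c
  Expr ⇒ Term ⇒ f c

f c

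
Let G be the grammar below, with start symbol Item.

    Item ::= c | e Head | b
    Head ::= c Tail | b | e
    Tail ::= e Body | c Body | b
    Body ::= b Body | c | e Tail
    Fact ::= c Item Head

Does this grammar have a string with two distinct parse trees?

Unambiguous

Only Item, Head, Tail, Body are reachable from Item; ignoring the rest: Restricted to the reachable nonterminals, every rule has the form A → t or A → t B, and no two rules for the same A share a first terminal. The grammar encodes a DFA — one run per string.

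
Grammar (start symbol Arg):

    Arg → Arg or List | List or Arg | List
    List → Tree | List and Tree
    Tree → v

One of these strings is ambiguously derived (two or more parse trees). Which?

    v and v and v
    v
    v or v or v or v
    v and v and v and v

v or v or v or v

v and v and v: 1 tree
v: 1 tree
v or v or v or v: 8 trees
v and v and v and v: 1 tree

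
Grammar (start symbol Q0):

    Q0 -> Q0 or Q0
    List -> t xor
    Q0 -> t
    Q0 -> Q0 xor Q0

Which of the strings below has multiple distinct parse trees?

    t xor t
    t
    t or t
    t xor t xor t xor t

t xor t: 1 tree
t: 1 tree
t or t: 1 tree
t xor t xor t xor t: 5 trees

t xor t xor t xor t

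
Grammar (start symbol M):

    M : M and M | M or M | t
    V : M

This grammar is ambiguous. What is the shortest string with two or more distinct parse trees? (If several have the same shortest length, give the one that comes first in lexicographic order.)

t and t and t

length 1: no string has ≥2 trees
length 3: no string has ≥2 trees
length 5: t and t and t has 2 parse trees

Two derivations of t and t and t:
  M ⇒ M and M ⇒ M and M and M ⇒ t and M and M ⇒ t and t and M ⇒ t and t and t
  M ⇒ M and M ⇒ t and M ⇒ t and M and M ⇒ t and t and M ⇒ t and t and t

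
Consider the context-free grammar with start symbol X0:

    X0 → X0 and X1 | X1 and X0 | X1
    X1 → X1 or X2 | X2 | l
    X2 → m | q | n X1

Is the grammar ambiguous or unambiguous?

Ambiguous

Witness: l and l

Derivation 1: X0 ⇒ X0 and X1 ⇒ X1 and X1 ⇒ l and X1 ⇒ l and l
Derivation 2: X0 ⇒ X1 and X0 ⇒ l and X0 ⇒ l and X1 ⇒ l and l

Two distinct leftmost derivations for the same string.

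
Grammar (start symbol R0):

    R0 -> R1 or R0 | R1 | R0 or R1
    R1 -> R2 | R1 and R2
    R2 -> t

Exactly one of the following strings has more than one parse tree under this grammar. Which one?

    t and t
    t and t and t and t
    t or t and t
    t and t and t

t or t and t

t and t: 1 tree
t and t and t and t: 1 tree
t or t and t: 2 trees
t and t and t: 1 tree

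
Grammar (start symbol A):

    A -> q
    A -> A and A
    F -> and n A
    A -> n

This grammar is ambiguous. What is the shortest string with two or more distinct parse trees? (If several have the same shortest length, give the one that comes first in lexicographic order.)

n and n and n

length 1: no string has ≥2 trees
length 3: no string has ≥2 trees
length 5: n and n and n has 2 parse trees

Two derivations of n and n and n:
  A ⇒ A and A ⇒ A and A and A ⇒ n and A and A ⇒ n and n and A ⇒ n and n and n
  A ⇒ A and A ⇒ n and A ⇒ n and A and A ⇒ n and n and A ⇒ n and n and n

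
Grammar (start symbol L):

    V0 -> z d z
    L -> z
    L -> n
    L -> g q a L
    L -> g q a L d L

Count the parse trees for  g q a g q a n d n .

2

Parse trees for g q a g q a n d n:
  [L g q a [L g q a [L n] d [L n]]]
  [L g q a [L g q a [L n]] d [L n]]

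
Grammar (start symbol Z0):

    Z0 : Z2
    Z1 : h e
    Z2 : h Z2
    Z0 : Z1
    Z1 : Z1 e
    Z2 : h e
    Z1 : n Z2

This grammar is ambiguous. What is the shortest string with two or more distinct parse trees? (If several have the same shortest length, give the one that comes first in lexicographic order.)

h e

length 2: h e has 2 parse trees

Two derivations of h e:
  Z0 ⇒ Z2 ⇒ h e
  Z0 ⇒ Z1 ⇒ h e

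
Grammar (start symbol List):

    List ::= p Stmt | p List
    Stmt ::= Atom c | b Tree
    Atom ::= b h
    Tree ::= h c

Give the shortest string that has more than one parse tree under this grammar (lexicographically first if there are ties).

p b h c

length 4: p b h c has 2 parse trees

Two derivations of p b h c:
  List ⇒ p Stmt ⇒ p Atom c ⇒ p b h c
  List ⇒ p Stmt ⇒ p b Tree ⇒ p b h c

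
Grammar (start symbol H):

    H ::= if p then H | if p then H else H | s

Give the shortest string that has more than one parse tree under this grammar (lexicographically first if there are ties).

length 1: no string has ≥2 trees
length 4: no string has ≥2 trees
length 6: no string has ≥2 trees
length 7: no string has ≥2 trees
length 9: if p then if p then s else s has 2 parse trees

Two derivations of if p then if p then s else s:
  H ⇒ if p then H ⇒ if p then if p then H else H ⇒ if p then if p then s else H ⇒ if p then if p then s else s
  H ⇒ if p then H else H ⇒ if p then if p then H else H ⇒ if p then if p then s else H ⇒ if p then if p then s else s

if p then if p then s else s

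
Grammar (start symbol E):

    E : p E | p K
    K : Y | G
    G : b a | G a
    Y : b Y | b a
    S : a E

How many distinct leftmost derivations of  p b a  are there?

Parse trees for p b a:
  [E p [K [Y b a]]]
  [E p [K [G b a]]]

2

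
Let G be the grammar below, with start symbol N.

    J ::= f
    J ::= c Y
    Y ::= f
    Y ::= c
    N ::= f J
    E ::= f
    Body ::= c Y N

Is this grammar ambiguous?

Unambiguous

(E, Body are unreachable from N, so their rules don't affect L(N).) Restricted to the reachable nonterminals, every rule has the form A → t or A → t B, and no two rules for the same A share a first terminal. The grammar encodes a DFA — one run per string.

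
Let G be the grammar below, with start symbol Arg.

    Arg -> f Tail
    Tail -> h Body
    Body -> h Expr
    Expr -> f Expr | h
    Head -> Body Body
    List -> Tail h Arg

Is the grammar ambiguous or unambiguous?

Unambiguous

(Head, List are unreachable from Arg, so their rules don't affect L(Arg).) Each reachable nonterminal has at most one production per leading terminal, and all productions are right-linear; the derivation is determined token-by-token.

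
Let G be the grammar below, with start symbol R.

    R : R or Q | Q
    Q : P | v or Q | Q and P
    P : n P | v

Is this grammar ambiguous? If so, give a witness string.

Ambiguous

Witness: v or v

Derivation 1: R ⇒ R or Q ⇒ Q or Q ⇒ P or Q ⇒ v or Q ⇒ v or P ⇒ v or v
Derivation 2: R ⇒ Q ⇒ v or Q ⇒ v or P ⇒ v or v

Two distinct leftmost derivations for the same string.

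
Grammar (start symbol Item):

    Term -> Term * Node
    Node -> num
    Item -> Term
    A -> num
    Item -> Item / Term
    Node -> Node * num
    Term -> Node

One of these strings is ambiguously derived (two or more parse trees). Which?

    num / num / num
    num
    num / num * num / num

num / num / num: 1 tree
num: 1 tree
num / num * num / num: 2 trees

num / num * num / num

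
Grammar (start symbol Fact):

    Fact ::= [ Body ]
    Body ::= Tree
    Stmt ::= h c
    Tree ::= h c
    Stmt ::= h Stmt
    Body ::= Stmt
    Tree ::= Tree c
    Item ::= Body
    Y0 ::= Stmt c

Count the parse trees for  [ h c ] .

2

Parse trees for [ h c ]:
  [Fact [ [Body [Tree h c]] ]]
  [Fact [ [Body [Stmt h c]] ]]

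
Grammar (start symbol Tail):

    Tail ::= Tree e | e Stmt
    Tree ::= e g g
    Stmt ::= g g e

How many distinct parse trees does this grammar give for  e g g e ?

2

Parse trees for e g g e:
  [Tail [Tree e g g] e]
  [Tail e [Stmt g g e]]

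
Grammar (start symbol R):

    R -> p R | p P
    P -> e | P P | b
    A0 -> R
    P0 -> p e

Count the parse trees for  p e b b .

Parse trees for p e b b:
  [R p [P [P e] [P [P b] [P b]]]]
  [R p [P [P [P e] [P b]] [P b]]]

2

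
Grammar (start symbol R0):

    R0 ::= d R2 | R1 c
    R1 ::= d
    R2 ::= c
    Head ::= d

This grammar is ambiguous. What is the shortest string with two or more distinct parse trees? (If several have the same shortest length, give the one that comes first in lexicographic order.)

d c

length 2: d c has 2 parse trees

Two derivations of d c:
  R0 ⇒ d R2 ⇒ d c
  R0 ⇒ R1 c ⇒ d c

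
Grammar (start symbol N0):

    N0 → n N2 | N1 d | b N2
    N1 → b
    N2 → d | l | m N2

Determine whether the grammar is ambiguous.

Ambiguous

Witness: b d

Derivation 1: N0 ⇒ N1 d ⇒ b d
Derivation 2: N0 ⇒ b N2 ⇒ b d

Two distinct leftmost derivations for the same string.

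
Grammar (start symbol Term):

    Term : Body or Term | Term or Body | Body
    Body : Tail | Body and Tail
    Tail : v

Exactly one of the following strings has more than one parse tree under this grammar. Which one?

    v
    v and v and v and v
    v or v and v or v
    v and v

v: 1 tree
v and v and v and v: 1 tree
v or v and v or v: 4 trees
v and v: 1 tree

v or v and v or v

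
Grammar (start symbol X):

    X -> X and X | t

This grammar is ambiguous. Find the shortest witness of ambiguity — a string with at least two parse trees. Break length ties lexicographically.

t and t and t

length 1: no string has ≥2 trees
length 3: no string has ≥2 trees
length 5: t and t and t has 2 parse trees

Two derivations of t and t and t:
  X ⇒ X and X ⇒ X and X and X ⇒ t and X and X ⇒ t and t and X ⇒ t and t and t
  X ⇒ X and X ⇒ t and X ⇒ t and X and X ⇒ t and t and X ⇒ t and t and t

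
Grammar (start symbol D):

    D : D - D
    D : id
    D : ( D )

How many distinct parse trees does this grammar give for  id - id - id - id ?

Parse trees for id - id - id - id:
  [D [D id] - [D [D id] - [D [D id] - [D id]]]]
  [D [D id] - [D [D [D id] - [D id]] - [D id]]]
  [D [D [D id] - [D id]] - [D [D id] - [D id]]]
  [D [D [D id] - [D [D id] - [D id]]] - [D id]]
  [D [D [D [D id] - [D id]] - [D id]] - [D id]]

5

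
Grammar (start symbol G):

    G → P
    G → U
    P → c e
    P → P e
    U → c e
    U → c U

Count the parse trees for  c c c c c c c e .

1

Parse trees for c c c c c c c e:
  [G [U c [U c [U c [U c [U c [U c [U c e]]]]]]]]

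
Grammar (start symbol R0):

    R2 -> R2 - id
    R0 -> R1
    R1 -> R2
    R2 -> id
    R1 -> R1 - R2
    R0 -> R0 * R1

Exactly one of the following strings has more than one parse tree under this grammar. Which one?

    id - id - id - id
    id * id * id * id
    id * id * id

id - id - id - id: 8 trees
id * id * id * id: 1 tree
id * id * id: 1 tree

id - id - id - id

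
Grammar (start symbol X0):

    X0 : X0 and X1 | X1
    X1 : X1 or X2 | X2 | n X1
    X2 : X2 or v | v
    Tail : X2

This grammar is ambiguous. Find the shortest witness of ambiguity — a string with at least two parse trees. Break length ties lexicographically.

v or v

length 1: no string has ≥2 trees
length 2: no string has ≥2 trees
length 3: v or v has 2 parse trees

Two derivations of v or v:
  X0 ⇒ X1 ⇒ X1 or X2 ⇒ X2 or X2 ⇒ v or X2 ⇒ v or v
  X0 ⇒ X1 ⇒ X2 ⇒ X2 or v ⇒ v or v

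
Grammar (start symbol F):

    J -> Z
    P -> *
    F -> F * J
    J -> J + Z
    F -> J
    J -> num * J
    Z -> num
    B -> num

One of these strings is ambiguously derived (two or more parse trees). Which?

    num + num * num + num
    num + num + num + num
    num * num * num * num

num + num * num + num: 1 tree
num + num + num + num: 1 tree
num * num * num * num: 8 trees

num * num * num * num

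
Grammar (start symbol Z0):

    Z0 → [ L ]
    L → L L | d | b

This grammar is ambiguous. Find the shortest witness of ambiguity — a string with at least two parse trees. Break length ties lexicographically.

[ b b b ]

length 3: no string has ≥2 trees
length 4: no string has ≥2 trees
length 5: [ b b b ] has 2 parse trees

Two derivations of [ b b b ]:
  Z0 ⇒ [ L ] ⇒ [ L L ] ⇒ [ L L L ] ⇒ [ b L L ] ⇒ [ b b L ] ⇒ [ b b b ]
  Z0 ⇒ [ L ] ⇒ [ L L ] ⇒ [ b L ] ⇒ [ b L L ] ⇒ [ b b L ] ⇒ [ b b b ]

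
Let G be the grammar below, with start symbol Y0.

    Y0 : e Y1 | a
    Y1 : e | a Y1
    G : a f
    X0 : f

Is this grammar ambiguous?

(G, X0 are unreachable from Y0, so their rules don't affect L(Y0).) The reachable rules are right-linear with at most one rule per (nonterminal, next-terminal) pair. Each input token forces the next rule, so parsing is deterministic.

Unambiguous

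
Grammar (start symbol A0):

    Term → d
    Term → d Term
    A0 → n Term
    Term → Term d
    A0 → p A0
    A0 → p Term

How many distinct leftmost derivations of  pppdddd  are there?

8

Parse trees for pppdddd:
  [A0 p [A0 p [A0 p [Term d [Term d [Term d [Term d]]]]]]]
  [A0 p [A0 p [A0 p [Term d [Term d [Term [Term d] d]]]]]]
  [A0 p [A0 p [A0 p [Term d [Term [Term d [Term d]] d]]]]]
  [A0 p [A0 p [A0 p [Term d [Term [Term [Term d] d] d]]]]]
  [A0 p [A0 p [A0 p [Term [Term d [Term d [Term d]]] d]]]]
  [A0 p [A0 p [A0 p [Term [Term d [Term [Term d] d]] d]]]]
  [A0 p [A0 p [A0 p [Term [Term [Term d [Term d]] d] d]]]]
  [A0 p [A0 p [A0 p [Term [Term [Term [Term d] d] d] d]]]]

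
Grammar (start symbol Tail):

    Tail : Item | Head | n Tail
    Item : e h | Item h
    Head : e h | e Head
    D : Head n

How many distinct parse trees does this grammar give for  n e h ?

2

Parse trees for n e h:
  [Tail n [Tail [Item e h]]]
  [Tail n [Tail [Head e h]]]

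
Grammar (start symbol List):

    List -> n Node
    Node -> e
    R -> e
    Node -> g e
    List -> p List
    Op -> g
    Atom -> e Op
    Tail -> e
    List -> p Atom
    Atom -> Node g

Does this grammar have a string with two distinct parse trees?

Ambiguous

Witness: p e g

Derivation 1: List ⇒ p Atom ⇒ p e Op ⇒ p e g
Derivation 2: List ⇒ p Atom ⇒ p Node g ⇒ p e g

Two distinct leftmost derivations for the same string.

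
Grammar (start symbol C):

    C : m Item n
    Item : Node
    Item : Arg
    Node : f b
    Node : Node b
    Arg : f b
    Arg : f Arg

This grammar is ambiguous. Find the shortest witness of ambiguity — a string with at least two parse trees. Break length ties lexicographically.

m f b n

length 4: m f b n has 2 parse trees

Two derivations of m f b n:
  C ⇒ m Item n ⇒ m Node n ⇒ m f b n
  C ⇒ m Item n ⇒ m Arg n ⇒ m f b n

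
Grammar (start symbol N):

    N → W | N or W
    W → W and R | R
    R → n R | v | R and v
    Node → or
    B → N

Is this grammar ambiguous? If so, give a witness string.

Ambiguous

Witness: v and v

Derivation 1: N ⇒ W ⇒ W and R ⇒ R and R ⇒ v and R ⇒ v and v
Derivation 2: N ⇒ W ⇒ R ⇒ R and v ⇒ v and v

Two distinct leftmost derivations for the same string.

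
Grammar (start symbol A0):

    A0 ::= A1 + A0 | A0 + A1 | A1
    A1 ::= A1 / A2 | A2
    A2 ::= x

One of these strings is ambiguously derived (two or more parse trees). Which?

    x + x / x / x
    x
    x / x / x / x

x + x / x / x

x + x / x / x: 2 trees
x: 1 tree
x / x / x / x: 1 tree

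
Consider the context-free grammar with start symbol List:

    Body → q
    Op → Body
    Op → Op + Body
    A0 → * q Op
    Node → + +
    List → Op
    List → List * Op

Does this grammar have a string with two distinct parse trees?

Only List, Op, Body are reachable from List; ignoring the rest: The grammar is stratified — List handles '*' (left-recursive), Op handles '+', Body atoms. Each operator has a fixed associativity and precedence level, so every string has one parse.

Unambiguous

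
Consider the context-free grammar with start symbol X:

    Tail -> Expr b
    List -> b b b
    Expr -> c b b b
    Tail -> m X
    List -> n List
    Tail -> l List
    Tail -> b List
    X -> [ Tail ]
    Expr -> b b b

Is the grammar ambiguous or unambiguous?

Ambiguous

Witness: [ b b b b ]

Derivation 1: X ⇒ [ Tail ] ⇒ [ Expr b ] ⇒ [ b b b b ]
Derivation 2: X ⇒ [ Tail ] ⇒ [ b List ] ⇒ [ b b b b ]

Two distinct leftmost derivations for the same string.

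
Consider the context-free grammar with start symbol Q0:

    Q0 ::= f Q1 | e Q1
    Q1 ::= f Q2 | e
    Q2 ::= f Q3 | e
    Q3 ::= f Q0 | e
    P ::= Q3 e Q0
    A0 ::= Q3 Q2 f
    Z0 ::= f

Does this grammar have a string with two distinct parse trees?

Unambiguous

(P, A0, Z0 are unreachable from Q0, so their rules don't affect L(Q0).) Restricted to the reachable nonterminals, every rule has the form A → t or A → t B, and no two rules for the same A share a first terminal. The grammar encodes a DFA — one run per string.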